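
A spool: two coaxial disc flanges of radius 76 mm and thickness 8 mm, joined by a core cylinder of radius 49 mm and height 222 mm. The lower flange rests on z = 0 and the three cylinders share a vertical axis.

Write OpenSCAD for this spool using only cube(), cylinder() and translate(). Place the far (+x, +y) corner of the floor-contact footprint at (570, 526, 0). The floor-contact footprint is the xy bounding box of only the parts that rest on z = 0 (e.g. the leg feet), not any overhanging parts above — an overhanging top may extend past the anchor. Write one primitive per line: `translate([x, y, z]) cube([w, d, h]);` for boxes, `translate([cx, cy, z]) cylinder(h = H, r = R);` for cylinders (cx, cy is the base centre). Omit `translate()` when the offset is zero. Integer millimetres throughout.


translate([494, 450, 0]) cylinder(h = 8, r = 76);
translate([494, 450, 8]) cylinder(h = 222, r = 49);
translate([494, 450, 230]) cylinder(h = 8, r = 76);


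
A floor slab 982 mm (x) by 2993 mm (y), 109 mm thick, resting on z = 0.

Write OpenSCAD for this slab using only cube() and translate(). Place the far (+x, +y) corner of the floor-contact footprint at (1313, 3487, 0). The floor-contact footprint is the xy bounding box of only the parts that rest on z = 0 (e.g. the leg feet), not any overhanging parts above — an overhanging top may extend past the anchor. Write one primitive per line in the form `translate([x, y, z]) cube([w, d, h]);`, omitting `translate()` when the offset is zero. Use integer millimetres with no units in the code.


translate([331, 494, 0]) cube([982, 2993, 109]);


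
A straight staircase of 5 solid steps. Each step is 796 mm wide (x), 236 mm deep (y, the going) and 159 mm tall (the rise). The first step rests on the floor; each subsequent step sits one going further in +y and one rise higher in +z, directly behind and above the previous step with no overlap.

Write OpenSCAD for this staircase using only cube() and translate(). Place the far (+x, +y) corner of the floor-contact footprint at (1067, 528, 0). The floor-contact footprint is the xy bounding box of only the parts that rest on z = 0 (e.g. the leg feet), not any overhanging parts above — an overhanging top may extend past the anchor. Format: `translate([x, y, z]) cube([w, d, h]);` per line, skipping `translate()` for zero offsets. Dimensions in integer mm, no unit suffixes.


translate([271, 292, 0]) cube([796, 236, 159]);
translate([271, 528, 159]) cube([796, 236, 159]);
translate([271, 764, 318]) cube([796, 236, 159]);
translate([271, 1000, 477]) cube([796, 236, 159]);
translate([271, 1236, 636]) cube([796, 236, 159]);


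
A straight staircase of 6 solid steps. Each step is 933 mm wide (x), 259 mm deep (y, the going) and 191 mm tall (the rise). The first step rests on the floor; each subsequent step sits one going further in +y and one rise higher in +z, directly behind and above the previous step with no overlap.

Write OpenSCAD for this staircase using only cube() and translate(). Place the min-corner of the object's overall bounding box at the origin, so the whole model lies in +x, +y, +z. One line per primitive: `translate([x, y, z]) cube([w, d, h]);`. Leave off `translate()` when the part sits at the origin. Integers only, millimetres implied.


cube([933, 259, 191]);
translate([0, 259, 191]) cube([933, 259, 191]);
translate([0, 518, 382]) cube([933, 259, 191]);
translate([0, 777, 573]) cube([933, 259, 191]);
translate([0, 1036, 764]) cube([933, 259, 191]);
translate([0, 1295, 955]) cube([933, 259, 191]);


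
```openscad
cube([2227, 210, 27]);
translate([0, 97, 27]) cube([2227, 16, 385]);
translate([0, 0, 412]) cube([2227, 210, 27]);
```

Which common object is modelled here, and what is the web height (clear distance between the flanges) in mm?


An I-beam. The web height is 385 mm.

Two wide flanges with a thin centred web — an I-beam. Overall 439 mm minus two 27 mm flanges gives a web of 439 − 2·27 = 385 mm.


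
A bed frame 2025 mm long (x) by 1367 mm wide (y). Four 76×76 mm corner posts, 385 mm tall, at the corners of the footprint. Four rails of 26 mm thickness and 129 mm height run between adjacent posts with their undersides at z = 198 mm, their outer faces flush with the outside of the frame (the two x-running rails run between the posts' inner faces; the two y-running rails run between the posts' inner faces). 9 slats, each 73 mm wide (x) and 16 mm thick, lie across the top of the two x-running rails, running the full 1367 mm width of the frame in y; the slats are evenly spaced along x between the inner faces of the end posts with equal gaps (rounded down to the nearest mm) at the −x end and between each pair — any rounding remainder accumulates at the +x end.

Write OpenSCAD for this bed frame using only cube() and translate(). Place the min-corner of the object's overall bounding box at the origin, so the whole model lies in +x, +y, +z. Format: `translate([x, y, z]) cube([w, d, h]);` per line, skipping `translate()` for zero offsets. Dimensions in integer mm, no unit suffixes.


cube([76, 76, 385]);
translate([0, 1291, 0]) cube([76, 76, 385]);
translate([1949, 0, 0]) cube([76, 76, 385]);
translate([1949, 1291, 0]) cube([76, 76, 385]);
translate([76, 0, 198]) cube([1873, 26, 129]);
translate([76, 1341, 198]) cube([1873, 26, 129]);
translate([0, 76, 198]) cube([26, 1215, 129]);
translate([1999, 76, 198]) cube([26, 1215, 129]);
translate([197, 0, 327]) cube([73, 1367, 16]);
translate([391, 0, 327]) cube([73, 1367, 16]);
translate([585, 0, 327]) cube([73, 1367, 16]);
translate([779, 0, 327]) cube([73, 1367, 16]);
translate([973, 0, 327]) cube([73, 1367, 16]);
translate([1167, 0, 327]) cube([73, 1367, 16]);
translate([1361, 0, 327]) cube([73, 1367, 16]);
translate([1555, 0, 327]) cube([73, 1367, 16]);
translate([1749, 0, 327]) cube([73, 1367, 16]);


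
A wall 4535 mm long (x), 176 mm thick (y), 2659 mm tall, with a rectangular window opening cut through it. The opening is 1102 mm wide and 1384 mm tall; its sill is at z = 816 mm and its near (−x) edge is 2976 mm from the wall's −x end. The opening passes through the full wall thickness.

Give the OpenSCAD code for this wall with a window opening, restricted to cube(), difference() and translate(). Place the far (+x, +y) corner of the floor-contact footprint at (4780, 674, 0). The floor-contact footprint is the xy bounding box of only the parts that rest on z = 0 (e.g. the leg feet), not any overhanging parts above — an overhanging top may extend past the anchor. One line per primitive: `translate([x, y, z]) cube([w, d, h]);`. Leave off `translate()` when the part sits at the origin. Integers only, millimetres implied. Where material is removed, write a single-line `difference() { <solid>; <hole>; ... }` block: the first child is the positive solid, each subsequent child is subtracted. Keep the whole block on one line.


difference() { translate([245, 498, 0]) cube([4535, 176, 2659]); translate([3221, 498, 816]) cube([1102, 176, 1384]); }


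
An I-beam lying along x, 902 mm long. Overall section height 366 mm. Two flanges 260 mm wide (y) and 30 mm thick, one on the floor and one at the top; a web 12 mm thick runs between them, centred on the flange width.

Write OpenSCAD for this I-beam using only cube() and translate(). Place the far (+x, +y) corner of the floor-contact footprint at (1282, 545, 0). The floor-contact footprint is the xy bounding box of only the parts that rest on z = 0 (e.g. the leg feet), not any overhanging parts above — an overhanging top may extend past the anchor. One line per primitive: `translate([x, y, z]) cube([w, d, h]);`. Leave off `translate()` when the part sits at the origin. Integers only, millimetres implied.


translate([380, 285, 0]) cube([902, 260, 30]);
translate([380, 409, 30]) cube([902, 12, 306]);
translate([380, 285, 336]) cube([902, 260, 30]);


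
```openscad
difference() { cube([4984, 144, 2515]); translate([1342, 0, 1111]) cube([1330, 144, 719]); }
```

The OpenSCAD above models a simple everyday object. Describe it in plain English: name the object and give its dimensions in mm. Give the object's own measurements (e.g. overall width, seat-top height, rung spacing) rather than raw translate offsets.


A wall 4984 mm long (x), 144 mm thick (y), 2515 mm tall, with a rectangular window opening cut through it. The opening is 1330 mm wide and 719 mm tall; its sill is at z = 1111 mm and its near (−x) edge is 1342 mm from the wall's −x end. The opening passes through the full wall thickness.


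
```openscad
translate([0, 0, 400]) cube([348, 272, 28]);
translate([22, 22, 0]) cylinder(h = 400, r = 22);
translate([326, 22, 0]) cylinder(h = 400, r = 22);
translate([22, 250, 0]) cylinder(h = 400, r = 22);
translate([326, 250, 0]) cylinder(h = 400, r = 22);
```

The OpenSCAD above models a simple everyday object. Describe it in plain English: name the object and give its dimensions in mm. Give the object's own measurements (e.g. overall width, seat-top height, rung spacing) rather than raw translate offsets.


A simple wooden stool: a rectangular seat 348 mm (x) by 272 mm (y), 28 mm thick, top face at z = 428 mm, on four round legs, each 44 mm in diameter. The legs rest on z = 0, each leg's axis is inset half a diameter from the nearest pair of seat edges (so the leg's bounding box is flush with the corner).


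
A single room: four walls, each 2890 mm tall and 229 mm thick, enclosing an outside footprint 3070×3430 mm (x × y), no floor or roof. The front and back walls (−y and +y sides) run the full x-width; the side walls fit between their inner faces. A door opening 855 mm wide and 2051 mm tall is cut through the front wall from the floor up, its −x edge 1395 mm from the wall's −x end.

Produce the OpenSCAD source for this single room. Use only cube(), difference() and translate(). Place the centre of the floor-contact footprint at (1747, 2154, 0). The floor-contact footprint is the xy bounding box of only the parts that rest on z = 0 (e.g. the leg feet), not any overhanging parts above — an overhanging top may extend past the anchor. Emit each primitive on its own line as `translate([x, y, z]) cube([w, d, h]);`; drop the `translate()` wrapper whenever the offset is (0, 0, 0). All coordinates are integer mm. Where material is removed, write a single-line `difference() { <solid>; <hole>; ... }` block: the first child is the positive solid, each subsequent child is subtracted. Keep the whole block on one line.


difference() { translate([212, 439, 0]) cube([3070, 229, 2890]); translate([1607, 439, 0]) cube([855, 229, 2051]); }
translate([212, 3640, 0]) cube([3070, 229, 2890]);
translate([212, 668, 0]) cube([229, 2972, 2890]);
translate([3053, 668, 0]) cube([229, 2972, 2890]);


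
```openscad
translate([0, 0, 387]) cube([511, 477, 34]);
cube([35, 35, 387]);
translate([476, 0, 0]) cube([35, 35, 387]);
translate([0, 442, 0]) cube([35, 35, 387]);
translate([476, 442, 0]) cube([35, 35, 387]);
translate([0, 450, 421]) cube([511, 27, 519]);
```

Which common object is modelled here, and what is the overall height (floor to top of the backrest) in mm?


A chair. The overall height is 940 mm.

A slab on four corner posts with a tall panel at the back — a chair. The seat slab sits at z = 387 with thickness 34, and the 519 mm backrest starts at the seat top, so the overall height is 387 + 34 + 519 = 940 mm.


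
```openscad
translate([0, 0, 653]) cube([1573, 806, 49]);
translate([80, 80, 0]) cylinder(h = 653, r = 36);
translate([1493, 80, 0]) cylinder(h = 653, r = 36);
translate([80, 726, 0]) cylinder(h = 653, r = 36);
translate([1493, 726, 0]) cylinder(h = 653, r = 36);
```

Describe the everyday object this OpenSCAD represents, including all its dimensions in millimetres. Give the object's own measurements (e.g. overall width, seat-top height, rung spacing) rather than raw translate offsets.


A table: top 1573 mm (x) × 806 mm (y), 49 mm thick, upper face at z = 702 mm, on four round legs of 72 mm diameter, each leg's bounding box inset 44 mm from the nearest pair of top edges from z = 0 to the bottom of the top.


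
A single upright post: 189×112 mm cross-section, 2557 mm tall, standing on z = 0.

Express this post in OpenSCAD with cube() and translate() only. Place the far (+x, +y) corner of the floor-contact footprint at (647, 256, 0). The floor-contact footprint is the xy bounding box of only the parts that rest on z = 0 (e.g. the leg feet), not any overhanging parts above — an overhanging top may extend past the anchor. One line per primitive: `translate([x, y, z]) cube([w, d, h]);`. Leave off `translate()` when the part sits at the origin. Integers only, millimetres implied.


translate([458, 144, 0]) cube([189, 112, 2557]);


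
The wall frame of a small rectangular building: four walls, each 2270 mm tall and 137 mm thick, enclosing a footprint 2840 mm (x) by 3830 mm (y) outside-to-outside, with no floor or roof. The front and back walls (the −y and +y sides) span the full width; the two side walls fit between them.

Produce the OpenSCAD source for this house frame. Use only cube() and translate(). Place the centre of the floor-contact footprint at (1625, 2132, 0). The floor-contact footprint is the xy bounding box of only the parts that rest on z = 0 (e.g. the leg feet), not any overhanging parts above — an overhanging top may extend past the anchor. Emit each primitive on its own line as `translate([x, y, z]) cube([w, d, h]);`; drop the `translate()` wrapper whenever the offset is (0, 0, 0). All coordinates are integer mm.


translate([205, 217, 0]) cube([2840, 137, 2270]);
translate([205, 3910, 0]) cube([2840, 137, 2270]);
translate([205, 354, 0]) cube([137, 3556, 2270]);
translate([2908, 354, 0]) cube([137, 3556, 2270]);


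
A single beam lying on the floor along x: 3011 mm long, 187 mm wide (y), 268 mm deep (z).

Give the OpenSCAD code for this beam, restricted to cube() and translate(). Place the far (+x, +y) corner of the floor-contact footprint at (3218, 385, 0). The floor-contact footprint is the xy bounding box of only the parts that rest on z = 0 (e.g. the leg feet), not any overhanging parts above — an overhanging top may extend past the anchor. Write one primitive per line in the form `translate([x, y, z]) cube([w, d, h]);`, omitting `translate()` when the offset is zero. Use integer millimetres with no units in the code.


translate([207, 198, 0]) cube([3011, 187, 268]);


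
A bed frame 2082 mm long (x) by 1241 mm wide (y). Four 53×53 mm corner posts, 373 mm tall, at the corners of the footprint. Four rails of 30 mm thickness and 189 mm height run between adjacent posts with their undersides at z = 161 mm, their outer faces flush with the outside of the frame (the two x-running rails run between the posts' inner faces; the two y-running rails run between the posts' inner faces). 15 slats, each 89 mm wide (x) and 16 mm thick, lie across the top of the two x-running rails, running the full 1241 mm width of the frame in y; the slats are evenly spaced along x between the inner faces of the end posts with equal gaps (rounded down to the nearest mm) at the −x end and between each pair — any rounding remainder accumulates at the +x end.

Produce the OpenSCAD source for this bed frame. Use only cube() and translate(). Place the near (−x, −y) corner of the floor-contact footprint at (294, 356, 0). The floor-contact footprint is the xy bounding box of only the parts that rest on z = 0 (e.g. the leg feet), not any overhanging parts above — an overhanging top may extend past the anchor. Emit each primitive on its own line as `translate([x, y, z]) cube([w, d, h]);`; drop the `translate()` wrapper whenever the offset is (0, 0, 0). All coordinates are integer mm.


translate([294, 356, 0]) cube([53, 53, 373]);
translate([294, 1544, 0]) cube([53, 53, 373]);
translate([2323, 356, 0]) cube([53, 53, 373]);
translate([2323, 1544, 0]) cube([53, 53, 373]);
translate([347, 356, 161]) cube([1976, 30, 189]);
translate([347, 1567, 161]) cube([1976, 30, 189]);
translate([294, 409, 161]) cube([30, 1135, 189]);
translate([2346, 409, 161]) cube([30, 1135, 189]);
translate([387, 356, 350]) cube([89, 1241, 16]);
translate([516, 356, 350]) cube([89, 1241, 16]);
translate([645, 356, 350]) cube([89, 1241, 16]);
translate([774, 356, 350]) cube([89, 1241, 16]);
translate([903, 356, 350]) cube([89, 1241, 16]);
translate([1032, 356, 350]) cube([89, 1241, 16]);
translate([1161, 356, 350]) cube([89, 1241, 16]);
translate([1290, 356, 350]) cube([89, 1241, 16]);
translate([1419, 356, 350]) cube([89, 1241, 16]);
translate([1548, 356, 350]) cube([89, 1241, 16]);
translate([1677, 356, 350]) cube([89, 1241, 16]);
translate([1806, 356, 350]) cube([89, 1241, 16]);
translate([1935, 356, 350]) cube([89, 1241, 16]);
translate([2064, 356, 350]) cube([89, 1241, 16]);
translate([2193, 356, 350]) cube([89, 1241, 16]);


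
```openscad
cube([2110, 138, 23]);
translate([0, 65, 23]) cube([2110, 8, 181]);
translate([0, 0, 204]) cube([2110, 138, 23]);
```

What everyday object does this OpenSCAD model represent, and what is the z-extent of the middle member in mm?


An I-beam. The web height is 181 mm.

Two wide flanges with a thin centred web — an I-beam. Overall 227 mm minus two 23 mm flanges gives a web of 227 − 2·23 = 181 mm.


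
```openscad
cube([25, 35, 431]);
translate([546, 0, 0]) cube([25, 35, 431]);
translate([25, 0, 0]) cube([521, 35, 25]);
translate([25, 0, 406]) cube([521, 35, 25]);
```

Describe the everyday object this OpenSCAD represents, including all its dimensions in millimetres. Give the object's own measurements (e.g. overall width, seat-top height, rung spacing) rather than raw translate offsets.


A rectangular picture frame lying in the x–z plane (depth along y). The opening is 521 mm wide (x) by 381 mm tall (z), surrounded by a border 25 mm wide on all four sides. The frame is 35 mm deep and is made of two full-height vertical stiles with two horizontal rails fitted between them.


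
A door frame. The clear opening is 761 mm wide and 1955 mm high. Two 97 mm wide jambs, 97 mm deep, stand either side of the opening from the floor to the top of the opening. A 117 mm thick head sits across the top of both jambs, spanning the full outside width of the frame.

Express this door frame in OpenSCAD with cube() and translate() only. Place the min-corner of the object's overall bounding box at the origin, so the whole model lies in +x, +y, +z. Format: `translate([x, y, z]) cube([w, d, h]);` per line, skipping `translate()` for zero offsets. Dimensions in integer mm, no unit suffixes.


cube([97, 97, 1955]);
translate([858, 0, 0]) cube([97, 97, 1955]);
translate([0, 0, 1955]) cube([955, 97, 117]);


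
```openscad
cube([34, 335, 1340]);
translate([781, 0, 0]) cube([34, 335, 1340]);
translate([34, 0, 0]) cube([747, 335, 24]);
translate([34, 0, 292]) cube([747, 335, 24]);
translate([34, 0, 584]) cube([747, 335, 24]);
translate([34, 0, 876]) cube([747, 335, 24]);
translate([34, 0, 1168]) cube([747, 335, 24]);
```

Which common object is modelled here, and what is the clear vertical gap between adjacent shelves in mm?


A bookshelf. The clear shelf gap is 268 mm.

Two tall side panels with 5 horizontal boards between them — a bookshelf. The first two shelf undersides are at z = 0 and z = 292; with shelf thickness 24, the clear gap is 292 − 0 − 24 = 268 mm.


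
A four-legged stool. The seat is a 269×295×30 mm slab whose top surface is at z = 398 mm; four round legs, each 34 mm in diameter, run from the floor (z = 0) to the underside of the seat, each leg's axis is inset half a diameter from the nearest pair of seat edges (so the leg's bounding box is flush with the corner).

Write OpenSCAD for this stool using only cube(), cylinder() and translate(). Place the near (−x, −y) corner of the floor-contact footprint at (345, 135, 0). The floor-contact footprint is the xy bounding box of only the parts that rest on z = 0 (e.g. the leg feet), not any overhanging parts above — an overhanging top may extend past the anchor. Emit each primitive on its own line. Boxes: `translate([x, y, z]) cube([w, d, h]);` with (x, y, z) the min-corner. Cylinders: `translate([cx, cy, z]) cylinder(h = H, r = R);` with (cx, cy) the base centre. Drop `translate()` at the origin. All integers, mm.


translate([345, 135, 368]) cube([269, 295, 30]);
translate([362, 152, 0]) cylinder(h = 368, r = 17);
translate([597, 152, 0]) cylinder(h = 368, r = 17);
translate([362, 413, 0]) cylinder(h = 368, r = 17);
translate([597, 413, 0]) cylinder(h = 368, r = 17);


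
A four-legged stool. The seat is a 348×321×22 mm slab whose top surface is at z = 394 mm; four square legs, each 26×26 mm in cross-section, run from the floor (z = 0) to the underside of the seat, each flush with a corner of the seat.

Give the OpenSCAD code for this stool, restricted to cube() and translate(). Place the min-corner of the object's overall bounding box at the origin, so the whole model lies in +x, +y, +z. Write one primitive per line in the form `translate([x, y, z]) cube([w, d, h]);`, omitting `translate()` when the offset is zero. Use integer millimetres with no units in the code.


translate([0, 0, 372]) cube([348, 321, 22]);
cube([26, 26, 372]);
translate([322, 0, 0]) cube([26, 26, 372]);
translate([0, 295, 0]) cube([26, 26, 372]);
translate([322, 295, 0]) cube([26, 26, 372]);


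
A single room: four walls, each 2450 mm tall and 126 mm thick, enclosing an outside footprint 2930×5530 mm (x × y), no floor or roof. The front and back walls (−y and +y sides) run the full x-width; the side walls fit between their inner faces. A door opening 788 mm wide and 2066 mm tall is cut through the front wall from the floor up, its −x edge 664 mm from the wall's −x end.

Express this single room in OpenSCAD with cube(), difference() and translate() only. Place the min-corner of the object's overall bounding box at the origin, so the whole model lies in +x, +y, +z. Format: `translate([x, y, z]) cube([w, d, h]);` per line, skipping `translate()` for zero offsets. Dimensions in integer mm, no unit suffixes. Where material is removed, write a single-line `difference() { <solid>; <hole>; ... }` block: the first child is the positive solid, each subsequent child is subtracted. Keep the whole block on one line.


difference() { cube([2930, 126, 2450]); translate([664, 0, 0]) cube([788, 126, 2066]); }
translate([0, 5404, 0]) cube([2930, 126, 2450]);
translate([0, 126, 0]) cube([126, 5278, 2450]);
translate([2804, 126, 0]) cube([126, 5278, 2450]);


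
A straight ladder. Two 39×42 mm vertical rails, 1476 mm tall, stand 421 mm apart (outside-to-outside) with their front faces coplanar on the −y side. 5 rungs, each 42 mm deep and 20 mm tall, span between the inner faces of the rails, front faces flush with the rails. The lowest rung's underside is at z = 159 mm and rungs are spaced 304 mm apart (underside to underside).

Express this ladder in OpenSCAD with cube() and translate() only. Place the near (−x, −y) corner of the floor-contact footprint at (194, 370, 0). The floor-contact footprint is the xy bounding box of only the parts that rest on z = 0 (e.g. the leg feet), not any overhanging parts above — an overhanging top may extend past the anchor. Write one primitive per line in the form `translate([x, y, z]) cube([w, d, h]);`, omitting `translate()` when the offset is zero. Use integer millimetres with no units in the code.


translate([194, 370, 0]) cube([39, 42, 1476]);
translate([576, 370, 0]) cube([39, 42, 1476]);
translate([233, 370, 159]) cube([343, 42, 20]);
translate([233, 370, 463]) cube([343, 42, 20]);
translate([233, 370, 767]) cube([343, 42, 20]);
translate([233, 370, 1071]) cube([343, 42, 20]);
translate([233, 370, 1375]) cube([343, 42, 20]);


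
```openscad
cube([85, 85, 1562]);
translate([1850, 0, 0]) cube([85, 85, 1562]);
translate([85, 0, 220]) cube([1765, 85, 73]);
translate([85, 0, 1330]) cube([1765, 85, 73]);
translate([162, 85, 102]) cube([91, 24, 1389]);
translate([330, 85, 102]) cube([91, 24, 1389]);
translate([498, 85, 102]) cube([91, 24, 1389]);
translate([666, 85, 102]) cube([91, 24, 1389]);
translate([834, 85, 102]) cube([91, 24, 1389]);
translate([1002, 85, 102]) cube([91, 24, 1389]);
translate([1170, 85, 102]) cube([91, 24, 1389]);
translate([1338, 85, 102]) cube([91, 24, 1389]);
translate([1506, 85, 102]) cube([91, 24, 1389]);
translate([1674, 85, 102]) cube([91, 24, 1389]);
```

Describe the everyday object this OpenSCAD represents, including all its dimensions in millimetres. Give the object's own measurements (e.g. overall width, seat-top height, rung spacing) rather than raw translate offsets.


A fence section. Two 85×85 mm posts, 1562 mm tall, stand on the floor with a clear span of 1765 mm between their inner faces. Two horizontal rails of 85×73 mm section span the gap between the posts with their undersides at z = 220 mm and z = 1330 mm, flush with the posts' −y face. 10 pickets, each 91 mm wide, 24 mm thick and 1389 mm tall, are fixed to the +y face of the rails with their bottoms at z = 102 mm, spaced across the span with a 77 mm gap after the −x post and between neighbouring pickets, with 85 mm left before the +x post.


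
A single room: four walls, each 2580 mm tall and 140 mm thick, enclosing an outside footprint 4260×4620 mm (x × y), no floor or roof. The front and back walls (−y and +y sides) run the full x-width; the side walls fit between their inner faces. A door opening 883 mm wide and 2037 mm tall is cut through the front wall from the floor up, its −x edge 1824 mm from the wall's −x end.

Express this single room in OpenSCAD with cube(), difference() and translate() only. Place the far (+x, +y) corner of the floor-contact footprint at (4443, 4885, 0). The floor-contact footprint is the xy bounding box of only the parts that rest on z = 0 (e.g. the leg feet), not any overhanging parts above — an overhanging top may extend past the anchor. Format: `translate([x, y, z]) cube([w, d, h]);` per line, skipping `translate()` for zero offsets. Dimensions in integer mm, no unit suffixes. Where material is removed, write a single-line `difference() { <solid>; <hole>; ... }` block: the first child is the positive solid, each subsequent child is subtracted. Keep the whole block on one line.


difference() { translate([183, 265, 0]) cube([4260, 140, 2580]); translate([2007, 265, 0]) cube([883, 140, 2037]); }
translate([183, 4745, 0]) cube([4260, 140, 2580]);
translate([183, 405, 0]) cube([140, 4340, 2580]);
translate([4303, 405, 0]) cube([140, 4340, 2580]);


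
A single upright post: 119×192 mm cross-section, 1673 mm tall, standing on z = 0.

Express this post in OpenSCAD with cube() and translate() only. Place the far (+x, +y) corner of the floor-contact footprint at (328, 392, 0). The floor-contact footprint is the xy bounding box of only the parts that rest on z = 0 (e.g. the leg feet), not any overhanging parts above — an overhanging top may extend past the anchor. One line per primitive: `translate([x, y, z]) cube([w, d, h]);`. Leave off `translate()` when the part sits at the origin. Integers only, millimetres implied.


translate([209, 200, 0]) cube([119, 192, 1673]);


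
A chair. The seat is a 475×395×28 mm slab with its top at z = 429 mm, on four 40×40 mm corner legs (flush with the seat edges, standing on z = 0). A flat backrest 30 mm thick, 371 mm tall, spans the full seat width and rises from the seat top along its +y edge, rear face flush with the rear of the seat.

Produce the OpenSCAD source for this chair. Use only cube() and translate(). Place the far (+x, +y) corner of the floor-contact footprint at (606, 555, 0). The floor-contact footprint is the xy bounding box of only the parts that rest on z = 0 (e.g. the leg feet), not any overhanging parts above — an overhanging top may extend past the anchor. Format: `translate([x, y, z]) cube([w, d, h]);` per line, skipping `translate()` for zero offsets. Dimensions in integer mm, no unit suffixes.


translate([131, 160, 401]) cube([475, 395, 28]);
translate([131, 160, 0]) cube([40, 40, 401]);
translate([566, 160, 0]) cube([40, 40, 401]);
translate([131, 515, 0]) cube([40, 40, 401]);
translate([566, 515, 0]) cube([40, 40, 401]);
translate([131, 525, 429]) cube([475, 30, 371]);


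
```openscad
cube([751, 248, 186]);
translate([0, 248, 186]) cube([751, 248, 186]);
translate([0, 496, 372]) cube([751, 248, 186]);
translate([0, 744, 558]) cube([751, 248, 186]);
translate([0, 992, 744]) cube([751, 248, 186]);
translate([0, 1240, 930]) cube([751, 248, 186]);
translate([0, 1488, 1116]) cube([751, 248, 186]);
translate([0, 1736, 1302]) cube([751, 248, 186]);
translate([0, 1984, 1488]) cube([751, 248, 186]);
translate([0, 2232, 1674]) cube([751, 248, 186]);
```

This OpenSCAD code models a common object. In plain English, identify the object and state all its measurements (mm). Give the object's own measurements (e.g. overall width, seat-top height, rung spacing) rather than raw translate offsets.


A straight staircase of 10 solid steps. Each step is 751 mm wide (x), 248 mm deep (y, the going) and 186 mm tall (the rise). The first step rests on the floor; each subsequent step sits one going further in +y and one rise higher in +z, directly behind and above the previous step with no overlap.


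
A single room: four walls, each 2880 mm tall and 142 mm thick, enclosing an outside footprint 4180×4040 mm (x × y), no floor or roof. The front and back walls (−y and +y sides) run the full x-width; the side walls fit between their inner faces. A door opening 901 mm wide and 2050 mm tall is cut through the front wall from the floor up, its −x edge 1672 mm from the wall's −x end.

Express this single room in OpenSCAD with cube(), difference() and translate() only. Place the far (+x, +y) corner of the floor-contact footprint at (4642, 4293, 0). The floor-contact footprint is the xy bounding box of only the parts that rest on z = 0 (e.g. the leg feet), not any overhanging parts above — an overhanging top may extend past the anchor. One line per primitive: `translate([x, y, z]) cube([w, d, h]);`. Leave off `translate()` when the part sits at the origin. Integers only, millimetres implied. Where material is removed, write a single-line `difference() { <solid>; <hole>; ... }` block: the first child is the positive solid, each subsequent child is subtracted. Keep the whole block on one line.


difference() { translate([462, 253, 0]) cube([4180, 142, 2880]); translate([2134, 253, 0]) cube([901, 142, 2050]); }
translate([462, 4151, 0]) cube([4180, 142, 2880]);
translate([462, 395, 0]) cube([142, 3756, 2880]);
translate([4500, 395, 0]) cube([142, 3756, 2880]);


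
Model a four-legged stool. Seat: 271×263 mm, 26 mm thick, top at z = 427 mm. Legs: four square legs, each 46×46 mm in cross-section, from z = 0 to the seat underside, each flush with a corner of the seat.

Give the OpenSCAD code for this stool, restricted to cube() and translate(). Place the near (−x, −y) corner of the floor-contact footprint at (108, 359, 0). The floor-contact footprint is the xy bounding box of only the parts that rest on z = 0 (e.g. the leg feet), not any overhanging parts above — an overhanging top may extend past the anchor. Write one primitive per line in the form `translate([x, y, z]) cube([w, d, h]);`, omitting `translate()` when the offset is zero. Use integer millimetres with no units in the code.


// leg_h = 427 - 26 = 401
translate([108, 359, 401]) cube([271, 263, 26]);
translate([108, 359, 0]) cube([46, 46, 401]);
translate([333, 359, 0]) cube([46, 46, 401]);
translate([108, 576, 0]) cube([46, 46, 401]);
translate([333, 576, 0]) cube([46, 46, 401]);


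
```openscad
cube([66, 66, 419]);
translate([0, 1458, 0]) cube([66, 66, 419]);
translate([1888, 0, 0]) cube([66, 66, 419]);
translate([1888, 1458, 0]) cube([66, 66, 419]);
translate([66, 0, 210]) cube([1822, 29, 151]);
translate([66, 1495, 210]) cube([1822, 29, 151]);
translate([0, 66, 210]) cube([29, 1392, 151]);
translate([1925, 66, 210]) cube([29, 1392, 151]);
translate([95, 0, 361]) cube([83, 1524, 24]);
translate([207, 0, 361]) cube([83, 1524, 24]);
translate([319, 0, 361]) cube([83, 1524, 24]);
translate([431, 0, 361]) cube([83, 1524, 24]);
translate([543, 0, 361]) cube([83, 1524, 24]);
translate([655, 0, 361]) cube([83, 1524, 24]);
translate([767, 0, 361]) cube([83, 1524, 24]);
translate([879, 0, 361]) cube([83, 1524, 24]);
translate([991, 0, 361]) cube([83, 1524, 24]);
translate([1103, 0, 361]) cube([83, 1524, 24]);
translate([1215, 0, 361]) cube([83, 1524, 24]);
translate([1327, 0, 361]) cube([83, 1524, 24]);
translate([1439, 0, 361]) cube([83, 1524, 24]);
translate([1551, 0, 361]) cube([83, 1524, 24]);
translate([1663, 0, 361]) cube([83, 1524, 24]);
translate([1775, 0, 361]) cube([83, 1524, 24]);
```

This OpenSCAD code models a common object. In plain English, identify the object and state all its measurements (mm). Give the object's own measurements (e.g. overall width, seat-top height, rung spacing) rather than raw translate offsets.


A bed frame 1954 mm long (x) by 1524 mm wide (y). Four 66×66 mm corner posts, 419 mm tall, at the corners of the footprint. Four rails of 29 mm thickness and 151 mm height run between adjacent posts with their undersides at z = 210 mm, their outer faces flush with the outside of the frame (the two x-running rails run between the posts' inner faces; the two y-running rails run between the posts' inner faces). 16 slats, each 83 mm wide (x) and 24 mm thick, lie across the top of the two x-running rails, running the full 1524 mm width of the frame in y; along x they sit between the end posts with a 29 mm gap after the −x posts and between neighbouring slats, leaving 30 mm before the +x posts.


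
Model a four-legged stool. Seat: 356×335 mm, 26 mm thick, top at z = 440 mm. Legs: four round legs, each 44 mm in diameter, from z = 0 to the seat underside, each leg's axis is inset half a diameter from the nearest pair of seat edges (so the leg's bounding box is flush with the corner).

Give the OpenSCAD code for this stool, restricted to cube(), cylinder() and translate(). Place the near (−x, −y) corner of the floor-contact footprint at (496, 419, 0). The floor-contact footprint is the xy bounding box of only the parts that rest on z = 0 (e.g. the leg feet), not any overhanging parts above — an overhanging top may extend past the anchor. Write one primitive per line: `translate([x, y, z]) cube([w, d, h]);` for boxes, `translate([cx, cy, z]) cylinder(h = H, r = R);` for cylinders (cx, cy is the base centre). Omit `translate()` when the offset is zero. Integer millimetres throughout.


translate([496, 419, 414]) cube([356, 335, 26]);
translate([518, 441, 0]) cylinder(h = 414, r = 22);
translate([830, 441, 0]) cylinder(h = 414, r = 22);
translate([518, 732, 0]) cylinder(h = 414, r = 22);
translate([830, 732, 0]) cylinder(h = 414, r = 22);


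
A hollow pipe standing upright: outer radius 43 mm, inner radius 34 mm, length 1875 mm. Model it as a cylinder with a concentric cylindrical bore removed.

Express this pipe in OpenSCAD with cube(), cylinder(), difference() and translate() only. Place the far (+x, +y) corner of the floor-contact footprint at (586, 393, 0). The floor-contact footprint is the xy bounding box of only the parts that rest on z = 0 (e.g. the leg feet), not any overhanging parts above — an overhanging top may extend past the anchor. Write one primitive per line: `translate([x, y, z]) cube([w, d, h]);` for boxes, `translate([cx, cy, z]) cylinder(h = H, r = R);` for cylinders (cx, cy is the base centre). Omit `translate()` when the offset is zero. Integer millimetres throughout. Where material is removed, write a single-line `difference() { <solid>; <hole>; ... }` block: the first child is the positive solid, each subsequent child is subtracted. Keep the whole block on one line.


difference() { translate([543, 350, 0]) cylinder(h = 1875, r = 43); translate([543, 350, 0]) cylinder(h = 1875, r = 34); }


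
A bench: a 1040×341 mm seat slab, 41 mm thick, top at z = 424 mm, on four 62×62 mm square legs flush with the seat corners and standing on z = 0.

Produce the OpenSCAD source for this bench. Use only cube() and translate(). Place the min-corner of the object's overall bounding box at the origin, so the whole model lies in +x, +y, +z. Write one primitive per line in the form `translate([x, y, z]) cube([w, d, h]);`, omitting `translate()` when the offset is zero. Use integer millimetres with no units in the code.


// leg_h = 424 − 41 = 383
translate([0, 0, 383]) cube([1040, 341, 41]);
cube([62, 62, 383]);
translate([0, 279, 0]) cube([62, 62, 383]);
translate([978, 0, 0]) cube([62, 62, 383]);
translate([978, 279, 0]) cube([62, 62, 383]);


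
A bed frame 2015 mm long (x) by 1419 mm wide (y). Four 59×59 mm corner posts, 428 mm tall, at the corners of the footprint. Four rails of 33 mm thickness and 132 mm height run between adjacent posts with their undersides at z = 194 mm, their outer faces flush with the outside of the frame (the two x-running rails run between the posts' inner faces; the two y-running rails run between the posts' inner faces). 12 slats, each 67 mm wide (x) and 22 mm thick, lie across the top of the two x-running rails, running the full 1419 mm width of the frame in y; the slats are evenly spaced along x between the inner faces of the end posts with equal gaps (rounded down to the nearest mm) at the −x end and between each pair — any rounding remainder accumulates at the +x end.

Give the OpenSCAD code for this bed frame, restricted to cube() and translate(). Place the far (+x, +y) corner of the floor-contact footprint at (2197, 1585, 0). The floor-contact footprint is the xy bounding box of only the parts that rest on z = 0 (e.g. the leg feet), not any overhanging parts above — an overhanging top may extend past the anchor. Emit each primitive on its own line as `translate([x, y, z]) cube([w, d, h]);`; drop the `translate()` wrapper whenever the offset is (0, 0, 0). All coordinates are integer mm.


translate([182, 166, 0]) cube([59, 59, 428]);
translate([182, 1526, 0]) cube([59, 59, 428]);
translate([2138, 166, 0]) cube([59, 59, 428]);
translate([2138, 1526, 0]) cube([59, 59, 428]);
translate([241, 166, 194]) cube([1897, 33, 132]);
translate([241, 1552, 194]) cube([1897, 33, 132]);
translate([182, 225, 194]) cube([33, 1301, 132]);
translate([2164, 225, 194]) cube([33, 1301, 132]);
translate([325, 166, 326]) cube([67, 1419, 22]);
translate([476, 166, 326]) cube([67, 1419, 22]);
translate([627, 166, 326]) cube([67, 1419, 22]);
translate([778, 166, 326]) cube([67, 1419, 22]);
translate([929, 166, 326]) cube([67, 1419, 22]);
translate([1080, 166, 326]) cube([67, 1419, 22]);
translate([1231, 166, 326]) cube([67, 1419, 22]);
translate([1382, 166, 326]) cube([67, 1419, 22]);
translate([1533, 166, 326]) cube([67, 1419, 22]);
translate([1684, 166, 326]) cube([67, 1419, 22]);
translate([1835, 166, 326]) cube([67, 1419, 22]);
translate([1986, 166, 326]) cube([67, 1419, 22]);


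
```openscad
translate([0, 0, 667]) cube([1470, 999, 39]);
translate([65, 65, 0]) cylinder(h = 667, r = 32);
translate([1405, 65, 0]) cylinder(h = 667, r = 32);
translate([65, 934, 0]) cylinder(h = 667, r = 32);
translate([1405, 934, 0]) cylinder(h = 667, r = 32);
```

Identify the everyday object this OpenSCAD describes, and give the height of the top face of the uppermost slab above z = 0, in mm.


A table. The table height is 706 mm.

A 1470×999×39 slab sits at z = 667 on four Ø64 mm round legs — a table. The top surface is at 667 + 39 = 706 mm.


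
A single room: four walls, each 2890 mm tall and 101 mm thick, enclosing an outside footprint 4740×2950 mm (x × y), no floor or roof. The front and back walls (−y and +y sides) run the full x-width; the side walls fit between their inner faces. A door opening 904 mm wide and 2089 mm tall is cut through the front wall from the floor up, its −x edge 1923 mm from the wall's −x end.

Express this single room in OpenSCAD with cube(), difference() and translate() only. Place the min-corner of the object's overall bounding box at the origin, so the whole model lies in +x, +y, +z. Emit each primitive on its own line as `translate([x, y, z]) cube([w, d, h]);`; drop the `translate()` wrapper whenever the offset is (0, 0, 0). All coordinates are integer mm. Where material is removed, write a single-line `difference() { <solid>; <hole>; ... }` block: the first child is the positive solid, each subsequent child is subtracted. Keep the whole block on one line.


difference() { cube([4740, 101, 2890]); translate([1923, 0, 0]) cube([904, 101, 2089]); }
translate([0, 2849, 0]) cube([4740, 101, 2890]);
translate([0, 101, 0]) cube([101, 2748, 2890]);
translate([4639, 101, 0]) cube([101, 2748, 2890]);
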